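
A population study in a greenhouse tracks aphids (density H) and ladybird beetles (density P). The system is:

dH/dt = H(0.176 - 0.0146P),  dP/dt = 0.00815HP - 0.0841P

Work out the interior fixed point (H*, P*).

H* ≈ 10.3, P* ≈ 12.1

Set dP/dt = 0 with P > 0: 0.00815H - 0.0841 = 0, so H* = 0.0841/0.00815 = 10.3.
Set dH/dt = 0 with H > 0: 0.176 - 0.0146P = 0, so P* = 0.176/0.0146 = 12.1.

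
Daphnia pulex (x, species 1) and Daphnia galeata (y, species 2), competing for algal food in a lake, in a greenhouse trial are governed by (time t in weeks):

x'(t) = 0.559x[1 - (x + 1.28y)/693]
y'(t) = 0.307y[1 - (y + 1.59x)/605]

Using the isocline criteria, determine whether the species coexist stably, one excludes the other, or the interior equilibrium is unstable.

unstable coexistence (outcome depends on initial conditions)

Compare the nullcline intercepts: K1/α12 = 693/1.28 = 541 < K2 = 605; K2/α21 = 605/1.59 = 381 < K1 = 693.
Since both are reversed, neither can invade when rare; the interior point is a saddle.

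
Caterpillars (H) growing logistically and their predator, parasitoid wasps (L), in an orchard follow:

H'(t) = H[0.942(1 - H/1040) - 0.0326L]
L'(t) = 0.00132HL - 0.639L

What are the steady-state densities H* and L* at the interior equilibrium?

H* ≈ 484, L* ≈ 15.4

From dL/dt = 0 with L > 0: 0.00132H* = 0.639, so H* = 484.
Substitute into dH/dt = 0: 0.942(1 - 484/1040) = 0.0326L*.
The bracket is 0.535, giving L* = 0.504/0.0326 = 15.4.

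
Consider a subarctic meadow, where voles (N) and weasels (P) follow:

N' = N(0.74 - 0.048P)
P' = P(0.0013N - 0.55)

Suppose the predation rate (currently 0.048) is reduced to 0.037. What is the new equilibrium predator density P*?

At the interior fixed point, setting dN/dt = 0 with N > 0 fixes P* = (prey growth rate)/(NP coefficient) — independent of the other coefficients.
With the change, P* = 0.74/0.037 = 20; it rises from 15.4.

P* ≈ 20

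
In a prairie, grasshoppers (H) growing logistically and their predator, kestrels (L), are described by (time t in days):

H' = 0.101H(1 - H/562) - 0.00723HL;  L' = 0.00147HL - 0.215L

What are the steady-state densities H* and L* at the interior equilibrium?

From dL/dt = 0 with L > 0: 0.00147H* = 0.215, so H* = 146.
Substitute into dH/dt = 0: 0.101(1 - 146/562) = 0.00723L*.
The bracket is 0.74, giving L* = 0.0747/0.00723 = 10.3.

H* ≈ 146, L* ≈ 10.3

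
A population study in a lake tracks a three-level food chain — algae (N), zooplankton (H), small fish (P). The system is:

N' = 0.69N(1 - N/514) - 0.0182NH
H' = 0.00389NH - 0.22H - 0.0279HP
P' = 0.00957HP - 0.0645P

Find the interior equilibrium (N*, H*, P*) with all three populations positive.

N* ≈ 423, H* ≈ 6.74, P* ≈ 51

From dP/dt = 0: 0.00957H* = 0.0645, so H* = 6.74.
From dN/dt = 0: 0.69(1 - N*/514) = 0.0182·6.74, giving N* = 514·(1 - 0.178) = 423.
From dH/dt = 0: 0.00389·423 - 0.22 = 0.0279P*, so P* = 1.42/0.0279 = 51.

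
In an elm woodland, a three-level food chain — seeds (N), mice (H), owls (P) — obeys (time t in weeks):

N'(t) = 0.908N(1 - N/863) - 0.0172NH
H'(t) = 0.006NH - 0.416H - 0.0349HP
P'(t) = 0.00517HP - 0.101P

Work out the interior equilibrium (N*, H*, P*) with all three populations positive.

From dP/dt = 0: 0.00517H* = 0.101, so H* = 19.5.
From dN/dt = 0: 0.908(1 - N*/863) = 0.0172·19.5, giving N* = 863·(1 - 0.37) = 544.
From dH/dt = 0: 0.006·544 - 0.416 = 0.0349P*, so P* = 2.85/0.0349 = 81.5.

N* ≈ 544, H* ≈ 19.5, P* ≈ 81.5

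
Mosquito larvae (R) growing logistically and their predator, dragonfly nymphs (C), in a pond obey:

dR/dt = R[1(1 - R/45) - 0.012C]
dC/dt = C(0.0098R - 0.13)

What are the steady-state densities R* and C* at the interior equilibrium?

R* ≈ 13.3, C* ≈ 58.8

From dC/dt = 0 with C > 0: 0.0098R* = 0.13, so R* = 13.3.
Substitute into dR/dt = 0: 1(1 - 13.3/45) = 0.012C*.
The bracket is 0.705, giving C* = 0.705/0.012 = 58.8.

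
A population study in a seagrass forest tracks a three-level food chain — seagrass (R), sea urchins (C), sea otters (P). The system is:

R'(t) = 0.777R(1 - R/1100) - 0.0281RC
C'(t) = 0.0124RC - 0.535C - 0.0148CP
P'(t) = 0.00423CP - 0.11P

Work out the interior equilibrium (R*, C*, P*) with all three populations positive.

From dP/dt = 0: 0.00423C* = 0.11, so C* = 26.
From dR/dt = 0: 0.777(1 - R*/1100) = 0.0281·26, giving R* = 1100·(1 - 0.94) = 65.5.
From dC/dt = 0: 0.0124·65.5 - 0.535 = 0.0148P*, so P* = 0.277/0.0148 = 18.7.

R* ≈ 65.5, C* ≈ 26, P* ≈ 18.7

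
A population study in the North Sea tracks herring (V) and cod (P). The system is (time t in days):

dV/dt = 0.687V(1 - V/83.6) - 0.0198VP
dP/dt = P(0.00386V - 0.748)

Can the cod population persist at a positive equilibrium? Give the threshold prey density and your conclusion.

Threshold V = 194; K < 194, so no, the predator goes extinct.

The predator equation gives dP/dt > 0 only when V > 0.748/0.00386 = 194.
Without the predator, V → K = 83.6. Since 83.6 < 194, the predator cannot invade.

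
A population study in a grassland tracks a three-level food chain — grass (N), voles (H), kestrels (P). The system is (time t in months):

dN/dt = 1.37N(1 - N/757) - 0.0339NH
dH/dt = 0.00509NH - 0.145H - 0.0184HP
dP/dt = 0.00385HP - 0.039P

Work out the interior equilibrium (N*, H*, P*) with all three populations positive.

From dP/dt = 0: 0.00385H* = 0.039, so H* = 10.1.
From dN/dt = 0: 1.37(1 - N*/757) = 0.0339·10.1, giving N* = 757·(1 - 0.251) = 567.
From dH/dt = 0: 0.00509·567 - 0.145 = 0.0184P*, so P* = 2.74/0.0184 = 149.

N* ≈ 567, H* ≈ 10.1, P* ≈ 149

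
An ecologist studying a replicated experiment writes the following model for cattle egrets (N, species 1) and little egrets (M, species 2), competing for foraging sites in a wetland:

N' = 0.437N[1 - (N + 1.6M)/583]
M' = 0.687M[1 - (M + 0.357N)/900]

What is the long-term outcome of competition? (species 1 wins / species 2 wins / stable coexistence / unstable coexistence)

species 2 excludes species 1

Compare the nullcline intercepts: K1/α12 = 583/1.6 = 364 < K2 = 900; K2/α21 = 900/0.357 = 2520 > K1 = 583.
Since the inequalities point opposite ways, species 2 can invade but species 1 cannot.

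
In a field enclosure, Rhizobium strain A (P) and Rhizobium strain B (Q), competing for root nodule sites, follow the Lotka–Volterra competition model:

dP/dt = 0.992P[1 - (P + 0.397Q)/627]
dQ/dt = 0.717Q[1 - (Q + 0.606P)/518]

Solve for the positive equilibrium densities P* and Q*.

Setting both brackets to zero gives the nullclines P + 0.397Q = 627 and 0.606P + Q = 518.
Substituting Q = 518 - 0.606P into the first: P(1 - 0.397·0.606) = 627 - 0.397·518.
So P* = 421/0.759 = 555, and then Q* = 518 - 0.606·555 = 182.

P* ≈ 555, Q* ≈ 182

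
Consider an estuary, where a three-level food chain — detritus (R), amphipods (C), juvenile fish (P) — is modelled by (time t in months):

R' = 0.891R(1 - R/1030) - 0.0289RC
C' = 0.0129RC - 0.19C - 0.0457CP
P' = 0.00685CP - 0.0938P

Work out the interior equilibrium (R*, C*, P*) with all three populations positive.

From dP/dt = 0: 0.00685C* = 0.0938, so C* = 13.7.
From dR/dt = 0: 0.891(1 - R*/1030) = 0.0289·13.7, giving R* = 1030·(1 - 0.444) = 573.
From dC/dt = 0: 0.0129·573 - 0.19 = 0.0457P*, so P* = 7.2/0.0457 = 157.

R* ≈ 573, C* ≈ 13.7, P* ≈ 157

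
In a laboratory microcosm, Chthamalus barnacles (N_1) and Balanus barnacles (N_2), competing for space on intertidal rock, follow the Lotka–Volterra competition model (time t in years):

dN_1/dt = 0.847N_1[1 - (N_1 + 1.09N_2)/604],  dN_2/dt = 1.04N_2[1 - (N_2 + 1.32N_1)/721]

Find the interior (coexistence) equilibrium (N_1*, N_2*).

N_1* ≈ 415, N_2* ≈ 174

Setting both brackets to zero gives the nullclines N_1 + 1.09N_2 = 604 and 1.32N_1 + N_2 = 721.
Substituting N_2 = 721 - 1.32N_1 into the first: N_1(1 - 1.09·1.32) = 604 - 1.09·721.
So N_1* = -182/-0.439 = 415, and then N_2* = 721 - 1.32·415 = 174.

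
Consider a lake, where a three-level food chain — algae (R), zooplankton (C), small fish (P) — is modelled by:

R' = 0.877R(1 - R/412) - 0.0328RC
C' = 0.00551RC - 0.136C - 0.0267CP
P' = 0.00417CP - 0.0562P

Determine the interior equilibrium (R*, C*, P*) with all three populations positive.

R* ≈ 204, C* ≈ 13.5, P* ≈ 37.1

From dP/dt = 0: 0.00417C* = 0.0562, so C* = 13.5.
From dR/dt = 0: 0.877(1 - R*/412) = 0.0328·13.5, giving R* = 412·(1 - 0.504) = 204.
From dC/dt = 0: 0.00551·204 - 0.136 = 0.0267P*, so P* = 0.99/0.0267 = 37.1.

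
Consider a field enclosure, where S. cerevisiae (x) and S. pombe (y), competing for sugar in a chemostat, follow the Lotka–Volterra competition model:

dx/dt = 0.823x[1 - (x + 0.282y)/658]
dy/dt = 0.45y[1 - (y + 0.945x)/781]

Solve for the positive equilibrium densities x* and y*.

Setting both brackets to zero gives the nullclines x + 0.282y = 658 and 0.945x + y = 781.
Substituting y = 781 - 0.945x into the first: x(1 - 0.282·0.945) = 658 - 0.282·781.
So x* = 438/0.734 = 597, and then y* = 781 - 0.945·597 = 217.

x* ≈ 597, y* ≈ 217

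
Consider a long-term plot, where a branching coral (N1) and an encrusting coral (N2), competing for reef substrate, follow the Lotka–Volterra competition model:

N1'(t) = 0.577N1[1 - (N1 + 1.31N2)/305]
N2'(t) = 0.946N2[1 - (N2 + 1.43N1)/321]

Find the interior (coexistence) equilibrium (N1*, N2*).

Setting both brackets to zero gives the nullclines N1 + 1.31N2 = 305 and 1.43N1 + N2 = 321.
Substituting N2 = 321 - 1.43N1 into the first: N1(1 - 1.31·1.43) = 305 - 1.31·321.
So N1* = -116/-0.873 = 132, and then N2* = 321 - 1.43·132 = 132.

N1* ≈ 132, N2* ≈ 132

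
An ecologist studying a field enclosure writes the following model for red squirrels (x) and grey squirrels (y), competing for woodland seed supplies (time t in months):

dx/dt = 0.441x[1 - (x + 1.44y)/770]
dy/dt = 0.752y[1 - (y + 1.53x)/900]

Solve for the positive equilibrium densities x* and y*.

Setting both brackets to zero gives the nullclines x + 1.44y = 770 and 1.53x + y = 900.
Substituting y = 900 - 1.53x into the first: x(1 - 1.44·1.53) = 770 - 1.44·900.
So x* = -526/-1.2 = 437, and then y* = 900 - 1.53·437 = 231.

x* ≈ 437, y* ≈ 231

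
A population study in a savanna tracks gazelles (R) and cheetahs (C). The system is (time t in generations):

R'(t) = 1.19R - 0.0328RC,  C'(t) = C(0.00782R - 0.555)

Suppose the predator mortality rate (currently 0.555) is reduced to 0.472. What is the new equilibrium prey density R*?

R* ≈ 60.4

At the interior fixed point, setting dC/dt = 0 with C > 0 fixes R* = (predator death rate)/(RC coefficient) — independent of the other coefficients.
With the change, R* = 0.472/0.00782 = 60.4; it falls from 71.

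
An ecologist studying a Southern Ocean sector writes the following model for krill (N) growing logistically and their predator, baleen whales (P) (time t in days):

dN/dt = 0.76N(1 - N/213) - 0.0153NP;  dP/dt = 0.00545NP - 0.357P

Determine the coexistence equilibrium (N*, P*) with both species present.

N* ≈ 65.5, P* ≈ 34.4

From dP/dt = 0 with P > 0: 0.00545N* = 0.357, so N* = 65.5.
Substitute into dN/dt = 0: 0.76(1 - 65.5/213) = 0.0153P*.
The bracket is 0.692, giving P* = 0.526/0.0153 = 34.4.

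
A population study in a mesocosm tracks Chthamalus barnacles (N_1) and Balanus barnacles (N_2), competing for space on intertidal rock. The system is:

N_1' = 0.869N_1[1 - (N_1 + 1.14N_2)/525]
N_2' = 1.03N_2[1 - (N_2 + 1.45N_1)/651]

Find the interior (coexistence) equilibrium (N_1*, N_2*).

Setting both brackets to zero gives the nullclines N_1 + 1.14N_2 = 525 and 1.45N_1 + N_2 = 651.
Substituting N_2 = 651 - 1.45N_1 into the first: N_1(1 - 1.14·1.45) = 525 - 1.14·651.
So N_1* = -217/-0.653 = 333, and then N_2* = 651 - 1.45·333 = 169.

N_1* ≈ 333, N_2* ≈ 169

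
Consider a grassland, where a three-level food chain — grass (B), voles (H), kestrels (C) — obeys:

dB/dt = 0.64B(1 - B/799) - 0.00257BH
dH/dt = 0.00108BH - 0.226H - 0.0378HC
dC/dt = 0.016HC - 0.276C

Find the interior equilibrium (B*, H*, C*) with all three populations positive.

B* ≈ 744, H* ≈ 17.2, C* ≈ 15.3

From dC/dt = 0: 0.016H* = 0.276, so H* = 17.2.
From dB/dt = 0: 0.64(1 - B*/799) = 0.00257·17.2, giving B* = 799·(1 - 0.0693) = 744.
From dH/dt = 0: 0.00108·744 - 0.226 = 0.0378C*, so C* = 0.577/0.0378 = 15.3.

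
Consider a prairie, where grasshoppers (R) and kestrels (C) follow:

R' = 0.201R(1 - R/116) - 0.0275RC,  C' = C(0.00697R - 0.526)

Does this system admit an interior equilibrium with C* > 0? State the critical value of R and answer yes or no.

Threshold R = 75.5; K > 75.5, so yes, the predator persists.

The predator equation gives dC/dt > 0 only when R > 0.526/0.00697 = 75.5.
Without the predator, R → K = 116. Since 116 > 75.5, the predator can invade and persist.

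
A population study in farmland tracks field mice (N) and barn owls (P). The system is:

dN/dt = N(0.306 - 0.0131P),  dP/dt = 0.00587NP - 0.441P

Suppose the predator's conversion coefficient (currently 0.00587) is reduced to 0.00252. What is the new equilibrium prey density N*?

At the interior fixed point, setting dP/dt = 0 with P > 0 fixes N* = (predator death rate)/(NP coefficient) — independent of the other coefficients.
With the change, N* = 0.441/0.00252 = 175; it rises from 75.1.

N* ≈ 175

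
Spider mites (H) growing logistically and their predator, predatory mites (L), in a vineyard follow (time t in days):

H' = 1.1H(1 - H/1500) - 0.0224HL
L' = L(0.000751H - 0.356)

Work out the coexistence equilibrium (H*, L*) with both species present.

From dL/dt = 0 with L > 0: 0.000751H* = 0.356, so H* = 474.
Substitute into dH/dt = 0: 1.1(1 - 474/1500) = 0.0224L*.
The bracket is 0.684, giving L* = 0.752/0.0224 = 33.6.

H* ≈ 474, L* ≈ 33.6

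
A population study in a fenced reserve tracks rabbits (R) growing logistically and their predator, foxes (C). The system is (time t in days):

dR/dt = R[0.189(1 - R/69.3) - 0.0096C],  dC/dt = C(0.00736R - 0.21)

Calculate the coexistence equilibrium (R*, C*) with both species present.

R* ≈ 28.5, C* ≈ 11.6

From dC/dt = 0 with C > 0: 0.00736R* = 0.21, so R* = 28.5.
Substitute into dR/dt = 0: 0.189(1 - 28.5/69.3) = 0.0096C*.
The bracket is 0.588, giving C* = 0.111/0.0096 = 11.6.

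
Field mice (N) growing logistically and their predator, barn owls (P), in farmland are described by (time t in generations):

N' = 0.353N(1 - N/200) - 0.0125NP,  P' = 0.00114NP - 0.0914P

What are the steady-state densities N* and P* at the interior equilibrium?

From dP/dt = 0 with P > 0: 0.00114N* = 0.0914, so N* = 80.2.
Substitute into dN/dt = 0: 0.353(1 - 80.2/200) = 0.0125P*.
The bracket is 0.599, giving P* = 0.211/0.0125 = 16.9.

N* ≈ 80.2, P* ≈ 16.9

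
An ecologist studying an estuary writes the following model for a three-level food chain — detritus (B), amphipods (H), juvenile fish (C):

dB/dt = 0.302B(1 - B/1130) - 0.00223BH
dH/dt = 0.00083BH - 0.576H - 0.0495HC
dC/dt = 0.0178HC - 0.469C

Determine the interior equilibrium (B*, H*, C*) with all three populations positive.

From dC/dt = 0: 0.0178H* = 0.469, so H* = 26.3.
From dB/dt = 0: 0.302(1 - B*/1130) = 0.00223·26.3, giving B* = 1130·(1 - 0.195) = 910.
From dH/dt = 0: 0.00083·910 - 0.576 = 0.0495C*, so C* = 0.179/0.0495 = 3.62.

B* ≈ 910, H* ≈ 26.3, C* ≈ 3.62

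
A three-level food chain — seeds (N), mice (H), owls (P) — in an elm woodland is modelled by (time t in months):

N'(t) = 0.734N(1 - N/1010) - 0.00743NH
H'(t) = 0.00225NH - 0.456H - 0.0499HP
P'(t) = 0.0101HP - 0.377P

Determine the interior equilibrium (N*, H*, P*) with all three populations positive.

N* ≈ 628, H* ≈ 37.3, P* ≈ 19.2

From dP/dt = 0: 0.0101H* = 0.377, so H* = 37.3.
From dN/dt = 0: 0.734(1 - N*/1010) = 0.00743·37.3, giving N* = 1010·(1 - 0.378) = 628.
From dH/dt = 0: 0.00225·628 - 0.456 = 0.0499P*, so P* = 0.958/0.0499 = 19.2.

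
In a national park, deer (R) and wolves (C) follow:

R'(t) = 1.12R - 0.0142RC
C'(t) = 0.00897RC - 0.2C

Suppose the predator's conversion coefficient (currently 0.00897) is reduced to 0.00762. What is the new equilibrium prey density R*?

At the interior fixed point, setting dC/dt = 0 with C > 0 fixes R* = (predator death rate)/(RC coefficient) — independent of the other coefficients.
With the change, R* = 0.2/0.00762 = 26.2; it rises from 22.3.

R* ≈ 26.2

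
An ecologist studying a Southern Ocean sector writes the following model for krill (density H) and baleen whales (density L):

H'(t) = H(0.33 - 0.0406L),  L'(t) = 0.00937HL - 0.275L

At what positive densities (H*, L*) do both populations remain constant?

H* ≈ 29.3, L* ≈ 8.13

Set dL/dt = 0 with L > 0: 0.00937H - 0.275 = 0, so H* = 0.275/0.00937 = 29.3.
Set dH/dt = 0 with H > 0: 0.33 - 0.0406L = 0, so L* = 0.33/0.0406 = 8.13.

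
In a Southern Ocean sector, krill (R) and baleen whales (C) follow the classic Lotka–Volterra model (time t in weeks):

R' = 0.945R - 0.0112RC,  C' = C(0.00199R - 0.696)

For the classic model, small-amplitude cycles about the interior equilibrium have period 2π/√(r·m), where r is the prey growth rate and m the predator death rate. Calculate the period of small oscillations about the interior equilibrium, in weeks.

Here r = 0.945 and m = 0.696, so r·m = 0.658.
ω = √0.658 = 0.811 per week, hence T = 2π/ω ≈ 7.75 weeks.

T ≈ 7.75 weeks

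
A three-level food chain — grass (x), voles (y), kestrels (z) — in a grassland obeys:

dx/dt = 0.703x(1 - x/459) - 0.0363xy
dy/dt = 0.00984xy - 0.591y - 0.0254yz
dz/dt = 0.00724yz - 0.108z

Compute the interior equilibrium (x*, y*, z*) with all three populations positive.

x* ≈ 105, y* ≈ 14.9, z* ≈ 17.6

From dz/dt = 0: 0.00724y* = 0.108, so y* = 14.9.
From dx/dt = 0: 0.703(1 - x*/459) = 0.0363·14.9, giving x* = 459·(1 - 0.77) = 105.
From dy/dt = 0: 0.00984·105 - 0.591 = 0.0254z*, so z* = 0.447/0.0254 = 17.6.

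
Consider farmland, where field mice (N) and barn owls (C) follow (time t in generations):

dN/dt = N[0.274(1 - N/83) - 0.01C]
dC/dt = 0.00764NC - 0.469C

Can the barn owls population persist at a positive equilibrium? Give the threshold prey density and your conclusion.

The predator equation gives dC/dt > 0 only when N > 0.469/0.00764 = 61.4.
Without the predator, N → K = 83. Since 83 > 61.4, the predator can invade and persist.

Threshold N = 61.4; K > 61.4, so yes, the predator persists.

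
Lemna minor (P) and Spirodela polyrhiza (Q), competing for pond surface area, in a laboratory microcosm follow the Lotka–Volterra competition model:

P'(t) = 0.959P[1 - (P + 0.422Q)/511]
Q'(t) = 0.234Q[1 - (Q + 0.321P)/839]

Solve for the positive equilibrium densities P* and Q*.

Setting both brackets to zero gives the nullclines P + 0.422Q = 511 and 0.321P + Q = 839.
Substituting Q = 839 - 0.321P into the first: P(1 - 0.422·0.321) = 511 - 0.422·839.
So P* = 157/0.865 = 182, and then Q* = 839 - 0.321·182 = 781.

P* ≈ 182, Q* ≈ 781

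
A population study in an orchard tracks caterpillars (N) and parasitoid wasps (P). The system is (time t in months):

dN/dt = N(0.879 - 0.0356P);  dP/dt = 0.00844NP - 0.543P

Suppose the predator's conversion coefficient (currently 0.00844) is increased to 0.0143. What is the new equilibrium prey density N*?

At the interior fixed point, setting dP/dt = 0 with P > 0 fixes N* = (predator death rate)/(NP coefficient) — independent of the other coefficients.
With the change, N* = 0.543/0.0143 = 38; it falls from 64.3.

N* ≈ 38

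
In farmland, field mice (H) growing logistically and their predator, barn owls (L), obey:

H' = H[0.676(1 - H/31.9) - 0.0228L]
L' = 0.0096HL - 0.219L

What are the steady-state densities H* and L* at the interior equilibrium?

H* ≈ 22.8, L* ≈ 8.45

From dL/dt = 0 with L > 0: 0.0096H* = 0.219, so H* = 22.8.
Substitute into dH/dt = 0: 0.676(1 - 22.8/31.9) = 0.0228L*.
The bracket is 0.285, giving L* = 0.193/0.0228 = 8.45.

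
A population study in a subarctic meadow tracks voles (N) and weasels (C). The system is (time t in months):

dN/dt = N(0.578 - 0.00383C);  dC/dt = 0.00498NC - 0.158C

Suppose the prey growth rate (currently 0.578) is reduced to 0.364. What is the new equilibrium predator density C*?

At the interior fixed point, setting dN/dt = 0 with N > 0 fixes C* = (prey growth rate)/(NC coefficient) — independent of the other coefficients.
With the change, C* = 0.364/0.00383 = 95; it falls from 151.

C* ≈ 95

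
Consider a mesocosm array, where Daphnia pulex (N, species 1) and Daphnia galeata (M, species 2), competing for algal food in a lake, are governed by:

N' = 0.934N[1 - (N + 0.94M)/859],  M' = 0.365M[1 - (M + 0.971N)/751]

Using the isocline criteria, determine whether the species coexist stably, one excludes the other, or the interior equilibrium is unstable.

Compare the nullcline intercepts: K1/α12 = 859/0.94 = 914 > K2 = 751; K2/α21 = 751/0.971 = 773 < K1 = 859.
Since the inequalities point opposite ways, species 1 can invade but species 2 cannot.

species 1 excludes species 2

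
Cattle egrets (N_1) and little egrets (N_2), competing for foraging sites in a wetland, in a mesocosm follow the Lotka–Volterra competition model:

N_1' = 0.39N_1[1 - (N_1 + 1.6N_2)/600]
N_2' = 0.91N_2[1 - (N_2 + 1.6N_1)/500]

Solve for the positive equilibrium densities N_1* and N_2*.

N_1* ≈ 128, N_2* ≈ 295

Setting both brackets to zero gives the nullclines N_1 + 1.6N_2 = 600 and 1.6N_1 + N_2 = 500.
Substituting N_2 = 500 - 1.6N_1 into the first: N_1(1 - 1.6·1.6) = 600 - 1.6·500.
So N_1* = -200/-1.56 = 128, and then N_2* = 500 - 1.6·128 = 295.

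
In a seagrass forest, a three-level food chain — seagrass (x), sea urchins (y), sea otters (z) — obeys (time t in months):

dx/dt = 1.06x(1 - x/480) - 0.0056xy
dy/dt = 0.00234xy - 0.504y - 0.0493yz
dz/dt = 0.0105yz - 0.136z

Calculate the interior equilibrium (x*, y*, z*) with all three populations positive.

x* ≈ 447, y* ≈ 13, z* ≈ 11

From dz/dt = 0: 0.0105y* = 0.136, so y* = 13.
From dx/dt = 0: 1.06(1 - x*/480) = 0.0056·13, giving x* = 480·(1 - 0.0684) = 447.
From dy/dt = 0: 0.00234·447 - 0.504 = 0.0493z*, so z* = 0.542/0.0493 = 11.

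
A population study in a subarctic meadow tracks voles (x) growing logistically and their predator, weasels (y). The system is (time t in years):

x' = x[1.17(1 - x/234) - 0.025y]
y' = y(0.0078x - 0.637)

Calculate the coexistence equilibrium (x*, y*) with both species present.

From dy/dt = 0 with y > 0: 0.0078x* = 0.637, so x* = 81.7.
Substitute into dx/dt = 0: 1.17(1 - 81.7/234) = 0.025y*.
The bracket is 0.651, giving y* = 0.762/0.025 = 30.5.

x* ≈ 81.7, y* ≈ 30.5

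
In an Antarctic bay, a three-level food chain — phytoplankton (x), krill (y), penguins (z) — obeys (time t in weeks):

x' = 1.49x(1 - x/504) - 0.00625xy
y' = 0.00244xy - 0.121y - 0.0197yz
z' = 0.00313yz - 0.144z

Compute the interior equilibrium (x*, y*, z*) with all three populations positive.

x* ≈ 407, y* ≈ 46, z* ≈ 44.2

From dz/dt = 0: 0.00313y* = 0.144, so y* = 46.
From dx/dt = 0: 1.49(1 - x*/504) = 0.00625·46, giving x* = 504·(1 - 0.193) = 407.
From dy/dt = 0: 0.00244·407 - 0.121 = 0.0197z*, so z* = 0.871/0.0197 = 44.2.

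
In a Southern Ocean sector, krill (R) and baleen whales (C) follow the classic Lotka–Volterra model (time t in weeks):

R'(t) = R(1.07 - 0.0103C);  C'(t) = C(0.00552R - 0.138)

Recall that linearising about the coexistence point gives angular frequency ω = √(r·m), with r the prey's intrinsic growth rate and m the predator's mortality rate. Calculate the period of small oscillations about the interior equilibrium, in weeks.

Here r = 1.07 and m = 0.138, so r·m = 0.148.
ω = √0.148 = 0.384 per week, hence T = 2π/ω ≈ 16.4 weeks.

T ≈ 16.4 weeks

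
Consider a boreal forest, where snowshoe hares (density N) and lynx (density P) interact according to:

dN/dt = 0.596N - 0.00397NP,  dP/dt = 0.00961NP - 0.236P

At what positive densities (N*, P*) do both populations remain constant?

Set dP/dt = 0 with P > 0: 0.00961N - 0.236 = 0, so N* = 0.236/0.00961 = 24.6.
Set dN/dt = 0 with N > 0: 0.596 - 0.00397P = 0, so P* = 0.596/0.00397 = 150.

N* ≈ 24.6, P* ≈ 150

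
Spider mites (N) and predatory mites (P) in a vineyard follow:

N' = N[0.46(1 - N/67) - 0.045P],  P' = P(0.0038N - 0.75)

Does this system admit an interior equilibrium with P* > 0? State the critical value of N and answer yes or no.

Threshold N = 197; K < 197, so no, the predator goes extinct.

The predator equation gives dP/dt > 0 only when N > 0.75/0.0038 = 197.
Without the predator, N → K = 67. Since 67 < 197, the predator cannot invade.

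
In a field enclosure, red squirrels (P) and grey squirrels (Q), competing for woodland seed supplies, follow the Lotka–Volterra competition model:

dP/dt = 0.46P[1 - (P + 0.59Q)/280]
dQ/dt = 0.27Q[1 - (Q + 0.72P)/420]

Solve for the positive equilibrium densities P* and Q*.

P* ≈ 56, Q* ≈ 380

Setting both brackets to zero gives the nullclines P + 0.59Q = 280 and 0.72P + Q = 420.
Substituting Q = 420 - 0.72P into the first: P(1 - 0.59·0.72) = 280 - 0.59·420.
So P* = 32.2/0.575 = 56, and then Q* = 420 - 0.72·56 = 380.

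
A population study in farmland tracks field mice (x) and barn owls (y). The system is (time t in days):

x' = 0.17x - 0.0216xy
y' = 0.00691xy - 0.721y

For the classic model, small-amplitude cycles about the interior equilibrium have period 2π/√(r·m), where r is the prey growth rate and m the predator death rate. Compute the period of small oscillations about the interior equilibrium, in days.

Here r = 0.17 and m = 0.721, so r·m = 0.123.
ω = √0.123 = 0.35 per day, hence T = 2π/ω ≈ 17.9 days.

T ≈ 17.9 days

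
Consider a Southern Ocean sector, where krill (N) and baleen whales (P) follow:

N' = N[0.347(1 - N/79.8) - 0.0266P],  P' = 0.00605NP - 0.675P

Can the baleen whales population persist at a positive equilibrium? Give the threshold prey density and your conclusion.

The predator equation gives dP/dt > 0 only when N > 0.675/0.00605 = 112.
Without the predator, N → K = 79.8. Since 79.8 < 112, the predator cannot invade.

Threshold N = 112; K < 112, so no, the predator goes extinct.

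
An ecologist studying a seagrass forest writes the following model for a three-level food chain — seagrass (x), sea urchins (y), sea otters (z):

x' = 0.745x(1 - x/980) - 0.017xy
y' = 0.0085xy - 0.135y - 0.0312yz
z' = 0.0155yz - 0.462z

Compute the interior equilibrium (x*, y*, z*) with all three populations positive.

From dz/dt = 0: 0.0155y* = 0.462, so y* = 29.8.
From dx/dt = 0: 0.745(1 - x*/980) = 0.017·29.8, giving x* = 980·(1 - 0.68) = 313.
From dy/dt = 0: 0.0085·313 - 0.135 = 0.0312z*, so z* = 2.53/0.0312 = 81.1.

x* ≈ 313, y* ≈ 29.8, z* ≈ 81.1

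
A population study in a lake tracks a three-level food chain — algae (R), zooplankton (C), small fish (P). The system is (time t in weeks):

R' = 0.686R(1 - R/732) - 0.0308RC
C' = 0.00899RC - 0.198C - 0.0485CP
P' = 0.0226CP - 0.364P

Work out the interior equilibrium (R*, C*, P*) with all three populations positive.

From dP/dt = 0: 0.0226C* = 0.364, so C* = 16.1.
From dR/dt = 0: 0.686(1 - R*/732) = 0.0308·16.1, giving R* = 732·(1 - 0.723) = 203.
From dC/dt = 0: 0.00899·203 - 0.198 = 0.0485P*, so P* = 1.62/0.0485 = 33.5.

R* ≈ 203, C* ≈ 16.1, P* ≈ 33.5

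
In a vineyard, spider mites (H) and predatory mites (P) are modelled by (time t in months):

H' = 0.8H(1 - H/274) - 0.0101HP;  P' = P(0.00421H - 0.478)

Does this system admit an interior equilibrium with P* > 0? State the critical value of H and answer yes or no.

Threshold H = 114; K > 114, so yes, the predator persists.

The predator equation gives dP/dt > 0 only when H > 0.478/0.00421 = 114.
Without the predator, H → K = 274. Since 274 > 114, the predator can invade and persist.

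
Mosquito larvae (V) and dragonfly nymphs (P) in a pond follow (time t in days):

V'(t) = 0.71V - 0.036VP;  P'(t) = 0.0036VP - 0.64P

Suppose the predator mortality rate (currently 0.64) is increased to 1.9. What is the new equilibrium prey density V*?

At the interior fixed point, setting dP/dt = 0 with P > 0 fixes V* = (predator death rate)/(VP coefficient) — independent of the other coefficients.
With the change, V* = 1.9/0.0036 = 528; it rises from 178.

V* ≈ 528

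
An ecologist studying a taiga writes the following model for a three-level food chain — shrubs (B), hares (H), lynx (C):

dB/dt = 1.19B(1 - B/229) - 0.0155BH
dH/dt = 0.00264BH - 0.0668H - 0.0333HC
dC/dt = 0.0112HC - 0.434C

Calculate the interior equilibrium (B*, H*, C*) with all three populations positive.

B* ≈ 113, H* ≈ 38.8, C* ≈ 6.99

From dC/dt = 0: 0.0112H* = 0.434, so H* = 38.8.
From dB/dt = 0: 1.19(1 - B*/229) = 0.0155·38.8, giving B* = 229·(1 - 0.505) = 113.
From dH/dt = 0: 0.00264·113 - 0.0668 = 0.0333C*, so C* = 0.233/0.0333 = 6.99.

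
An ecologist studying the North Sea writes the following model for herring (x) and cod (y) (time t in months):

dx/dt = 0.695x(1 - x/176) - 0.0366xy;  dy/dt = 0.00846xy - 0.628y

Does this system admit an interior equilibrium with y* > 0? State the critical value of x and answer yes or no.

Threshold x = 74.2; K > 74.2, so yes, the predator persists.

The predator equation gives dy/dt > 0 only when x > 0.628/0.00846 = 74.2.
Without the predator, x → K = 176. Since 176 > 74.2, the predator can invade and persist.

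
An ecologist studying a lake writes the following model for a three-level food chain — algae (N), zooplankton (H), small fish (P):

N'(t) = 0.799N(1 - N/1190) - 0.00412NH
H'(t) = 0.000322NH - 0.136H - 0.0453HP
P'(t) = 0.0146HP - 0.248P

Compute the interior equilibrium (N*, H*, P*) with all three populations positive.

N* ≈ 1090, H* ≈ 17, P* ≈ 4.72

From dP/dt = 0: 0.0146H* = 0.248, so H* = 17.
From dN/dt = 0: 0.799(1 - N*/1190) = 0.00412·17, giving N* = 1190·(1 - 0.0876) = 1090.
From dH/dt = 0: 0.000322·1090 - 0.136 = 0.0453P*, so P* = 0.214/0.0453 = 4.72.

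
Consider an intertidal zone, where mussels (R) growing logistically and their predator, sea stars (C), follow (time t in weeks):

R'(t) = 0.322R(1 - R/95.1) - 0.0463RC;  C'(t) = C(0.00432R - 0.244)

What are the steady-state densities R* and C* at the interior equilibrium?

R* ≈ 56.5, C* ≈ 2.82

From dC/dt = 0 with C > 0: 0.00432R* = 0.244, so R* = 56.5.
Substitute into dR/dt = 0: 0.322(1 - 56.5/95.1) = 0.0463C*.
The bracket is 0.406, giving C* = 0.131/0.0463 = 2.82.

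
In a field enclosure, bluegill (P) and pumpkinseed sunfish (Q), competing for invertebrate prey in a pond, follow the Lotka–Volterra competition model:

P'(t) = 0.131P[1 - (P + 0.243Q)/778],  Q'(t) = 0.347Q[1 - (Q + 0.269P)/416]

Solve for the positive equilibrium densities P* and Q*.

P* ≈ 724, Q* ≈ 221

Setting both brackets to zero gives the nullclines P + 0.243Q = 778 and 0.269P + Q = 416.
Substituting Q = 416 - 0.269P into the first: P(1 - 0.243·0.269) = 778 - 0.243·416.
So P* = 677/0.935 = 724, and then Q* = 416 - 0.269·724 = 221.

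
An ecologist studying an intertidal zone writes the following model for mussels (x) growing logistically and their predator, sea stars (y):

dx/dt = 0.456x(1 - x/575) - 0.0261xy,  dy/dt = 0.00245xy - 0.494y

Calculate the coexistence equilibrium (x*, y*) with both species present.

x* ≈ 202, y* ≈ 11.3

From dy/dt = 0 with y > 0: 0.00245x* = 0.494, so x* = 202.
Substitute into dx/dt = 0: 0.456(1 - 202/575) = 0.0261y*.
The bracket is 0.649, giving y* = 0.296/0.0261 = 11.3.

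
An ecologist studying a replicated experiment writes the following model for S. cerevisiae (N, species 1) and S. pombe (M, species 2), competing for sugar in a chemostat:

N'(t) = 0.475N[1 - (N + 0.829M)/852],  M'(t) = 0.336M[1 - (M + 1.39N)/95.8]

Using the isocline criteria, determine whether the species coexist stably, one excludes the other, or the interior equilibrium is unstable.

species 1 excludes species 2

Compare the nullcline intercepts: K1/α12 = 852/0.829 = 1030 > K2 = 95.8; K2/α21 = 95.8/1.39 = 68.9 < K1 = 852.
Since the inequalities point opposite ways, species 1 can invade but species 2 cannot.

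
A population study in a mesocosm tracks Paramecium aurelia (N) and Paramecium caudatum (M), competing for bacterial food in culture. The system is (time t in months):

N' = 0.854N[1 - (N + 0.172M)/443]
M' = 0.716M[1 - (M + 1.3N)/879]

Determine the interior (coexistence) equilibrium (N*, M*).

Setting both brackets to zero gives the nullclines N + 0.172M = 443 and 1.3N + M = 879.
Substituting M = 879 - 1.3N into the first: N(1 - 0.172·1.3) = 443 - 0.172·879.
So N* = 292/0.776 = 376, and then M* = 879 - 1.3·376 = 390.

N* ≈ 376, M* ≈ 390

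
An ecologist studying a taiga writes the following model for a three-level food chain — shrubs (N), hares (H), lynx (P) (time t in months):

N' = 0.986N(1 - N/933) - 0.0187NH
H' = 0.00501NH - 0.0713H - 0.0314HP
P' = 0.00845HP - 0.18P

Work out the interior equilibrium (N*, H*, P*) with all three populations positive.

N* ≈ 556, H* ≈ 21.3, P* ≈ 86.5

From dP/dt = 0: 0.00845H* = 0.18, so H* = 21.3.
From dN/dt = 0: 0.986(1 - N*/933) = 0.0187·21.3, giving N* = 933·(1 - 0.404) = 556.
From dH/dt = 0: 0.00501·556 - 0.0713 = 0.0314P*, so P* = 2.71/0.0314 = 86.5.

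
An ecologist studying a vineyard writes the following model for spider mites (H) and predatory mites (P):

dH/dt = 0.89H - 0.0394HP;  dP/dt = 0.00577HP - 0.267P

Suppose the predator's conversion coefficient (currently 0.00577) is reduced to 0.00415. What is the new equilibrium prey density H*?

At the interior fixed point, setting dP/dt = 0 with P > 0 fixes H* = (predator death rate)/(HP coefficient) — independent of the other coefficients.
With the change, H* = 0.267/0.00415 = 64.3; it rises from 46.3.

H* ≈ 64.3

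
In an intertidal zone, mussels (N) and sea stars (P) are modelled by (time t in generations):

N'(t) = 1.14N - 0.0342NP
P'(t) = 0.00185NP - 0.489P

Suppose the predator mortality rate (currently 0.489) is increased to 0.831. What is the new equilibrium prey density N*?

N* ≈ 449

At the interior fixed point, setting dP/dt = 0 with P > 0 fixes N* = (predator death rate)/(NP coefficient) — independent of the other coefficients.
With the change, N* = 0.831/0.00185 = 449; it rises from 264.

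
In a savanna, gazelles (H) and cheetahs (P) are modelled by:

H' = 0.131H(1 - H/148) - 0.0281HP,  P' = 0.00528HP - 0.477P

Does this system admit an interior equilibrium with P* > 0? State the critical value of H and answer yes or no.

The predator equation gives dP/dt > 0 only when H > 0.477/0.00528 = 90.3.
Without the predator, H → K = 148. Since 148 > 90.3, the predator can invade and persist.

Threshold H = 90.3; K > 90.3, so yes, the predator persists.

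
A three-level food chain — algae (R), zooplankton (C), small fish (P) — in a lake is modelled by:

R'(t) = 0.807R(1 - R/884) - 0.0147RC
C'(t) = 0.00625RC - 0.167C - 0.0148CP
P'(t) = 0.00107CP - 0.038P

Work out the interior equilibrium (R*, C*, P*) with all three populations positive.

R* ≈ 312, C* ≈ 35.5, P* ≈ 121

From dP/dt = 0: 0.00107C* = 0.038, so C* = 35.5.
From dR/dt = 0: 0.807(1 - R*/884) = 0.0147·35.5, giving R* = 884·(1 - 0.647) = 312.
From dC/dt = 0: 0.00625·312 - 0.167 = 0.0148P*, so P* = 1.78/0.0148 = 121.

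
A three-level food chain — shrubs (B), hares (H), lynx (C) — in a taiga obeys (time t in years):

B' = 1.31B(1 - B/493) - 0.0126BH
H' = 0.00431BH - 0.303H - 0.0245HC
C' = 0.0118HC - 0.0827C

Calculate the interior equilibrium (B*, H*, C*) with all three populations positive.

B* ≈ 460, H* ≈ 7.01, C* ≈ 68.5

From dC/dt = 0: 0.0118H* = 0.0827, so H* = 7.01.
From dB/dt = 0: 1.31(1 - B*/493) = 0.0126·7.01, giving B* = 493·(1 - 0.0674) = 460.
From dH/dt = 0: 0.00431·460 - 0.303 = 0.0245C*, so C* = 1.68/0.0245 = 68.5.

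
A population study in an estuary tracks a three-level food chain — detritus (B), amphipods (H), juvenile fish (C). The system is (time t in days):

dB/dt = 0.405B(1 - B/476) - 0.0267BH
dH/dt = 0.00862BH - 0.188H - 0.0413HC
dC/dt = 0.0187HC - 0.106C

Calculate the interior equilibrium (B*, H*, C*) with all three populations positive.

B* ≈ 298, H* ≈ 5.67, C* ≈ 57.7

From dC/dt = 0: 0.0187H* = 0.106, so H* = 5.67.
From dB/dt = 0: 0.405(1 - B*/476) = 0.0267·5.67, giving B* = 476·(1 - 0.374) = 298.
From dH/dt = 0: 0.00862·298 - 0.188 = 0.0413C*, so C* = 2.38/0.0413 = 57.7.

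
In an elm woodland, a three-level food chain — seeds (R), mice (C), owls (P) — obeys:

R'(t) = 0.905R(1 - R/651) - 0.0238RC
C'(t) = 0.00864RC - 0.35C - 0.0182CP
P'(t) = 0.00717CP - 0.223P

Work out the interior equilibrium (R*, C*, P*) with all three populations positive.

R* ≈ 119, C* ≈ 31.1, P* ≈ 37

From dP/dt = 0: 0.00717C* = 0.223, so C* = 31.1.
From dR/dt = 0: 0.905(1 - R*/651) = 0.0238·31.1, giving R* = 651·(1 - 0.818) = 119.
From dC/dt = 0: 0.00864·119 - 0.35 = 0.0182P*, so P* = 0.674/0.0182 = 37.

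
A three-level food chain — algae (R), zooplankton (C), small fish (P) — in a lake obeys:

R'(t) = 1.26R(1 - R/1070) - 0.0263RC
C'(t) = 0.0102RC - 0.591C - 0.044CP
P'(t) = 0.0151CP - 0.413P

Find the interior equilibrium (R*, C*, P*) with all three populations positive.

R* ≈ 459, C* ≈ 27.4, P* ≈ 93

From dP/dt = 0: 0.0151C* = 0.413, so C* = 27.4.
From dR/dt = 0: 1.26(1 - R*/1070) = 0.0263·27.4, giving R* = 1070·(1 - 0.571) = 459.
From dC/dt = 0: 0.0102·459 - 0.591 = 0.044P*, so P* = 4.09/0.044 = 93.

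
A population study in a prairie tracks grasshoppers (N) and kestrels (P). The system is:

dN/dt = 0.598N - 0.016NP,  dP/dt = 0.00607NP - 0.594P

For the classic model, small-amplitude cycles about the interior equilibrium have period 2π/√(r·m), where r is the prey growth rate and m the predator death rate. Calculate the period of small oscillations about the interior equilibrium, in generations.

Here r = 0.598 and m = 0.594, so r·m = 0.355.
ω = √0.355 = 0.596 per generation, hence T = 2π/ω ≈ 10.5 generations.

T ≈ 10.5 generations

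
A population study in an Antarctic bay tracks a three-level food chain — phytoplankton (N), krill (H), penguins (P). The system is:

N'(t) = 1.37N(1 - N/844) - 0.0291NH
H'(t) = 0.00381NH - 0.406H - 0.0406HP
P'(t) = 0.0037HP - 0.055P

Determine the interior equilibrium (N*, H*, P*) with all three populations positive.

From dP/dt = 0: 0.0037H* = 0.055, so H* = 14.9.
From dN/dt = 0: 1.37(1 - N*/844) = 0.0291·14.9, giving N* = 844·(1 - 0.316) = 578.
From dH/dt = 0: 0.00381·578 - 0.406 = 0.0406P*, so P* = 1.79/0.0406 = 44.2.

N* ≈ 578, H* ≈ 14.9, P* ≈ 44.2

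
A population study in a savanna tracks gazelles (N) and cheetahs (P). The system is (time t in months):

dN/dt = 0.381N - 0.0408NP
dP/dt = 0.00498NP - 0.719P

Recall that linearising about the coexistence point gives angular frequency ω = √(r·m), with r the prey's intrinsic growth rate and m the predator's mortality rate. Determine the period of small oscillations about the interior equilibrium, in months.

Here r = 0.381 and m = 0.719, so r·m = 0.274.
ω = √0.274 = 0.523 per month, hence T = 2π/ω ≈ 12 months.

T ≈ 12 months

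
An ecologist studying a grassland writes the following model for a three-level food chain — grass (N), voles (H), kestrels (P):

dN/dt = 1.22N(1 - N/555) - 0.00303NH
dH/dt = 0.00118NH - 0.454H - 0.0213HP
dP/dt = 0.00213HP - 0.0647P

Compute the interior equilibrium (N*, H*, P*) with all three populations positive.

N* ≈ 513, H* ≈ 30.4, P* ≈ 7.11

From dP/dt = 0: 0.00213H* = 0.0647, so H* = 30.4.
From dN/dt = 0: 1.22(1 - N*/555) = 0.00303·30.4, giving N* = 555·(1 - 0.0754) = 513.
From dH/dt = 0: 0.00118·513 - 0.454 = 0.0213P*, so P* = 0.151/0.0213 = 7.11.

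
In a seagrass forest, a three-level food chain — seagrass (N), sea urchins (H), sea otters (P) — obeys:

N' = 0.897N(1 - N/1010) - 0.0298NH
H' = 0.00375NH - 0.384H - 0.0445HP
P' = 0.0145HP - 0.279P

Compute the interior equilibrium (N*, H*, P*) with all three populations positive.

From dP/dt = 0: 0.0145H* = 0.279, so H* = 19.2.
From dN/dt = 0: 0.897(1 - N*/1010) = 0.0298·19.2, giving N* = 1010·(1 - 0.639) = 364.
From dH/dt = 0: 0.00375·364 - 0.384 = 0.0445P*, so P* = 0.982/0.0445 = 22.1.

N* ≈ 364, H* ≈ 19.2, P* ≈ 22.1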